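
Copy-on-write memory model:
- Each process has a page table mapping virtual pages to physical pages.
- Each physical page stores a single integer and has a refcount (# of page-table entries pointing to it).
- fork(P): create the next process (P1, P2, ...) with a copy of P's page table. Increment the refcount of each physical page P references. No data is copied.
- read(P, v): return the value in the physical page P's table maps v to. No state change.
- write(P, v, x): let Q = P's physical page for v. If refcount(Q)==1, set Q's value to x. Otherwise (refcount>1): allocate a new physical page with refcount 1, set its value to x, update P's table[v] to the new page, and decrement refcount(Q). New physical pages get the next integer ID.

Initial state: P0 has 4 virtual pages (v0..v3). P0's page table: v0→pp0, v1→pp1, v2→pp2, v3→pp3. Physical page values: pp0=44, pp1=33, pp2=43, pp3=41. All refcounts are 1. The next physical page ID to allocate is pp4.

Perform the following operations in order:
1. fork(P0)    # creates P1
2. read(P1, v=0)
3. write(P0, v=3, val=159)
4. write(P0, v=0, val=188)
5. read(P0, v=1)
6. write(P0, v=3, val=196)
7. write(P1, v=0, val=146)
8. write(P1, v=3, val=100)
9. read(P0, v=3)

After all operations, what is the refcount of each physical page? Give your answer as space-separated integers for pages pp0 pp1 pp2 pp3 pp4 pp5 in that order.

Op 1: fork(P0) -> P1. 4 ppages; refcounts: pp0:2 pp1:2 pp2:2 pp3:2
Op 2: read(P1, v0) -> 44. No state change.
Op 3: write(P0, v3, 159). refcount(pp3)=2>1 -> COPY to pp4. 5 ppages; refcounts: pp0:2 pp1:2 pp2:2 pp3:1 pp4:1
Op 4: write(P0, v0, 188). refcount(pp0)=2>1 -> COPY to pp5. 6 ppages; refcounts: pp0:1 pp1:2 pp2:2 pp3:1 pp4:1 pp5:1
Op 5: read(P0, v1) -> 33. No state change.
Op 6: write(P0, v3, 196). refcount(pp4)=1 -> write in place. 6 ppages; refcounts: pp0:1 pp1:2 pp2:2 pp3:1 pp4:1 pp5:1
Op 7: write(P1, v0, 146). refcount(pp0)=1 -> write in place. 6 ppages; refcounts: pp0:1 pp1:2 pp2:2 pp3:1 pp4:1 pp5:1
Op 8: write(P1, v3, 100). refcount(pp3)=1 -> write in place. 6 ppages; refcounts: pp0:1 pp1:2 pp2:2 pp3:1 pp4:1 pp5:1
Op 9: read(P0, v3) -> 196. No state change.

Answer: 1 2 2 1 1 1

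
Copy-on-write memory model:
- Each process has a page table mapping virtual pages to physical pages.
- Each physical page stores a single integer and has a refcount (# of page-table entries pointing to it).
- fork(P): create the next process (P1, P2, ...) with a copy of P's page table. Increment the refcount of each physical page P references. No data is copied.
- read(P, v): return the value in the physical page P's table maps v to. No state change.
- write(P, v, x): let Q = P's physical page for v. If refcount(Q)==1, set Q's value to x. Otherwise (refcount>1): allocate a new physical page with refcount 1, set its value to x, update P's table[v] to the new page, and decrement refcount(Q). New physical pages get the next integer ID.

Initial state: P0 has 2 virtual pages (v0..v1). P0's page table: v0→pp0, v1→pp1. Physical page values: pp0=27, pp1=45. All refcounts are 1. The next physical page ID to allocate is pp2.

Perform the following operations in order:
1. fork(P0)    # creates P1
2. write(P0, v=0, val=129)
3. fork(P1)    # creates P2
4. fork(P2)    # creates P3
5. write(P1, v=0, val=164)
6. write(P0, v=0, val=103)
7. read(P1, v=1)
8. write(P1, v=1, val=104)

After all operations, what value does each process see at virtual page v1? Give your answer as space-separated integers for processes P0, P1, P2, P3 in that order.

Op 1: fork(P0) -> P1. 2 ppages; refcounts: pp0:2 pp1:2
Op 2: write(P0, v0, 129). refcount(pp0)=2>1 -> COPY to pp2. 3 ppages; refcounts: pp0:1 pp1:2 pp2:1
Op 3: fork(P1) -> P2. 3 ppages; refcounts: pp0:2 pp1:3 pp2:1
Op 4: fork(P2) -> P3. 3 ppages; refcounts: pp0:3 pp1:4 pp2:1
Op 5: write(P1, v0, 164). refcount(pp0)=3>1 -> COPY to pp3. 4 ppages; refcounts: pp0:2 pp1:4 pp2:1 pp3:1
Op 6: write(P0, v0, 103). refcount(pp2)=1 -> write in place. 4 ppages; refcounts: pp0:2 pp1:4 pp2:1 pp3:1
Op 7: read(P1, v1) -> 45. No state change.
Op 8: write(P1, v1, 104). refcount(pp1)=4>1 -> COPY to pp4. 5 ppages; refcounts: pp0:2 pp1:3 pp2:1 pp3:1 pp4:1
P0: v1 -> pp1 = 45
P1: v1 -> pp4 = 104
P2: v1 -> pp1 = 45
P3: v1 -> pp1 = 45

Answer: 45 104 45 45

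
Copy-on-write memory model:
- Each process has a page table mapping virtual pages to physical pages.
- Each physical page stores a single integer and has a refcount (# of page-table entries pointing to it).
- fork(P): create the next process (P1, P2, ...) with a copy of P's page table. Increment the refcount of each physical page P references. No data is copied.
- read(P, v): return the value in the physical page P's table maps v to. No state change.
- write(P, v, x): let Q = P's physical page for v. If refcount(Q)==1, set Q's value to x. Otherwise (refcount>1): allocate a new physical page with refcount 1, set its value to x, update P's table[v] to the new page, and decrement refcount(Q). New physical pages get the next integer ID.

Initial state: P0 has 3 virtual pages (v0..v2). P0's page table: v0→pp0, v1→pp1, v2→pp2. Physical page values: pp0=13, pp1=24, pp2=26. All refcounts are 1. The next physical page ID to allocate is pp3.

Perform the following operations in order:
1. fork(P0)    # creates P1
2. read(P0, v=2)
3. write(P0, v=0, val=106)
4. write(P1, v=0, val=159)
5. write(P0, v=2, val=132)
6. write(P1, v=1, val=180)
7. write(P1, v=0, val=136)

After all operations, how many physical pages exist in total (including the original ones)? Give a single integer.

Answer: 6

Derivation:
Op 1: fork(P0) -> P1. 3 ppages; refcounts: pp0:2 pp1:2 pp2:2
Op 2: read(P0, v2) -> 26. No state change.
Op 3: write(P0, v0, 106). refcount(pp0)=2>1 -> COPY to pp3. 4 ppages; refcounts: pp0:1 pp1:2 pp2:2 pp3:1
Op 4: write(P1, v0, 159). refcount(pp0)=1 -> write in place. 4 ppages; refcounts: pp0:1 pp1:2 pp2:2 pp3:1
Op 5: write(P0, v2, 132). refcount(pp2)=2>1 -> COPY to pp4. 5 ppages; refcounts: pp0:1 pp1:2 pp2:1 pp3:1 pp4:1
Op 6: write(P1, v1, 180). refcount(pp1)=2>1 -> COPY to pp5. 6 ppages; refcounts: pp0:1 pp1:1 pp2:1 pp3:1 pp4:1 pp5:1
Op 7: write(P1, v0, 136). refcount(pp0)=1 -> write in place. 6 ppages; refcounts: pp0:1 pp1:1 pp2:1 pp3:1 pp4:1 pp5:1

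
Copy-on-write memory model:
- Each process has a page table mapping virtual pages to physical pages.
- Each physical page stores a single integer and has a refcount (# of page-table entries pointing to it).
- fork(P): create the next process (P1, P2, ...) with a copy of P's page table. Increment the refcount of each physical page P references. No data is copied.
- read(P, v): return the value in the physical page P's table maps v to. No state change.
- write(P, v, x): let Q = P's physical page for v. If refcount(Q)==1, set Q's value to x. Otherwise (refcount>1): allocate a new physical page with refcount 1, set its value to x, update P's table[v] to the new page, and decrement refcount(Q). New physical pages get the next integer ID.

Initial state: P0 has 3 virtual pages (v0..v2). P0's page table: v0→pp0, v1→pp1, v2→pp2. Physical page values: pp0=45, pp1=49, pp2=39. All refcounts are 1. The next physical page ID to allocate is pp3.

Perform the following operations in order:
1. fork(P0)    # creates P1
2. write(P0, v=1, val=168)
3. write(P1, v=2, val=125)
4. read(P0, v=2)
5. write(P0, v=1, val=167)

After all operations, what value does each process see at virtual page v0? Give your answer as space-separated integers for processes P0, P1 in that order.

Answer: 45 45

Derivation:
Op 1: fork(P0) -> P1. 3 ppages; refcounts: pp0:2 pp1:2 pp2:2
Op 2: write(P0, v1, 168). refcount(pp1)=2>1 -> COPY to pp3. 4 ppages; refcounts: pp0:2 pp1:1 pp2:2 pp3:1
Op 3: write(P1, v2, 125). refcount(pp2)=2>1 -> COPY to pp4. 5 ppages; refcounts: pp0:2 pp1:1 pp2:1 pp3:1 pp4:1
Op 4: read(P0, v2) -> 39. No state change.
Op 5: write(P0, v1, 167). refcount(pp3)=1 -> write in place. 5 ppages; refcounts: pp0:2 pp1:1 pp2:1 pp3:1 pp4:1
P0: v0 -> pp0 = 45
P1: v0 -> pp0 = 45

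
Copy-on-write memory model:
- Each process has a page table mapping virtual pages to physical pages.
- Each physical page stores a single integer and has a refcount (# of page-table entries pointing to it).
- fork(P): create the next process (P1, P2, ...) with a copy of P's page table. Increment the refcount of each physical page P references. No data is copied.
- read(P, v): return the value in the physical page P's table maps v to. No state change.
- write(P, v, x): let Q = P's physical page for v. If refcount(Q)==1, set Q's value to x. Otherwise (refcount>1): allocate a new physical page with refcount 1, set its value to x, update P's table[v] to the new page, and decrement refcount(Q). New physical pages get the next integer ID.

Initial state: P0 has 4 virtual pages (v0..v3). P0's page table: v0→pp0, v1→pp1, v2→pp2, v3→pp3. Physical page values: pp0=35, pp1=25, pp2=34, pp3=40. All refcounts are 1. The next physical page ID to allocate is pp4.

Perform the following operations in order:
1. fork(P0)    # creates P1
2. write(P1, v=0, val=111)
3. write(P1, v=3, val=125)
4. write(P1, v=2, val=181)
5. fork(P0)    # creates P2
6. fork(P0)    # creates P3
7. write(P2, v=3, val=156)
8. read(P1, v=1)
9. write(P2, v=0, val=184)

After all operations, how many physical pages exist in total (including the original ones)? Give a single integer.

Answer: 9

Derivation:
Op 1: fork(P0) -> P1. 4 ppages; refcounts: pp0:2 pp1:2 pp2:2 pp3:2
Op 2: write(P1, v0, 111). refcount(pp0)=2>1 -> COPY to pp4. 5 ppages; refcounts: pp0:1 pp1:2 pp2:2 pp3:2 pp4:1
Op 3: write(P1, v3, 125). refcount(pp3)=2>1 -> COPY to pp5. 6 ppages; refcounts: pp0:1 pp1:2 pp2:2 pp3:1 pp4:1 pp5:1
Op 4: write(P1, v2, 181). refcount(pp2)=2>1 -> COPY to pp6. 7 ppages; refcounts: pp0:1 pp1:2 pp2:1 pp3:1 pp4:1 pp5:1 pp6:1
Op 5: fork(P0) -> P2. 7 ppages; refcounts: pp0:2 pp1:3 pp2:2 pp3:2 pp4:1 pp5:1 pp6:1
Op 6: fork(P0) -> P3. 7 ppages; refcounts: pp0:3 pp1:4 pp2:3 pp3:3 pp4:1 pp5:1 pp6:1
Op 7: write(P2, v3, 156). refcount(pp3)=3>1 -> COPY to pp7. 8 ppages; refcounts: pp0:3 pp1:4 pp2:3 pp3:2 pp4:1 pp5:1 pp6:1 pp7:1
Op 8: read(P1, v1) -> 25. No state change.
Op 9: write(P2, v0, 184). refcount(pp0)=3>1 -> COPY to pp8. 9 ppages; refcounts: pp0:2 pp1:4 pp2:3 pp3:2 pp4:1 pp5:1 pp6:1 pp7:1 pp8:1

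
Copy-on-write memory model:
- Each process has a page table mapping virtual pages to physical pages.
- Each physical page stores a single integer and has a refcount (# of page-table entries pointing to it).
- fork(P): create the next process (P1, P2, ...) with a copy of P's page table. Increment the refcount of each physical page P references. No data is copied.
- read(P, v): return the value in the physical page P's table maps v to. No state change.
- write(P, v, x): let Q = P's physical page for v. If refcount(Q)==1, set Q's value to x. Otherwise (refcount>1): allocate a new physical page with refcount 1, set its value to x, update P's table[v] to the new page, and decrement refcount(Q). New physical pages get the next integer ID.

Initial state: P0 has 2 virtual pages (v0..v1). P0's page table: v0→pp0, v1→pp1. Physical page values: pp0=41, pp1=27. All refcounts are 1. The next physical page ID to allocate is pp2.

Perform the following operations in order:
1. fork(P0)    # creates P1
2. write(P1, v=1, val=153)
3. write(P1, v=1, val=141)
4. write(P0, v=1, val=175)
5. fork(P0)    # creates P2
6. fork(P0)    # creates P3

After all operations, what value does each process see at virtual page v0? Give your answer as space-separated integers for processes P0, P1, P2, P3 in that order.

Answer: 41 41 41 41

Derivation:
Op 1: fork(P0) -> P1. 2 ppages; refcounts: pp0:2 pp1:2
Op 2: write(P1, v1, 153). refcount(pp1)=2>1 -> COPY to pp2. 3 ppages; refcounts: pp0:2 pp1:1 pp2:1
Op 3: write(P1, v1, 141). refcount(pp2)=1 -> write in place. 3 ppages; refcounts: pp0:2 pp1:1 pp2:1
Op 4: write(P0, v1, 175). refcount(pp1)=1 -> write in place. 3 ppages; refcounts: pp0:2 pp1:1 pp2:1
Op 5: fork(P0) -> P2. 3 ppages; refcounts: pp0:3 pp1:2 pp2:1
Op 6: fork(P0) -> P3. 3 ppages; refcounts: pp0:4 pp1:3 pp2:1
P0: v0 -> pp0 = 41
P1: v0 -> pp0 = 41
P2: v0 -> pp0 = 41
P3: v0 -> pp0 = 41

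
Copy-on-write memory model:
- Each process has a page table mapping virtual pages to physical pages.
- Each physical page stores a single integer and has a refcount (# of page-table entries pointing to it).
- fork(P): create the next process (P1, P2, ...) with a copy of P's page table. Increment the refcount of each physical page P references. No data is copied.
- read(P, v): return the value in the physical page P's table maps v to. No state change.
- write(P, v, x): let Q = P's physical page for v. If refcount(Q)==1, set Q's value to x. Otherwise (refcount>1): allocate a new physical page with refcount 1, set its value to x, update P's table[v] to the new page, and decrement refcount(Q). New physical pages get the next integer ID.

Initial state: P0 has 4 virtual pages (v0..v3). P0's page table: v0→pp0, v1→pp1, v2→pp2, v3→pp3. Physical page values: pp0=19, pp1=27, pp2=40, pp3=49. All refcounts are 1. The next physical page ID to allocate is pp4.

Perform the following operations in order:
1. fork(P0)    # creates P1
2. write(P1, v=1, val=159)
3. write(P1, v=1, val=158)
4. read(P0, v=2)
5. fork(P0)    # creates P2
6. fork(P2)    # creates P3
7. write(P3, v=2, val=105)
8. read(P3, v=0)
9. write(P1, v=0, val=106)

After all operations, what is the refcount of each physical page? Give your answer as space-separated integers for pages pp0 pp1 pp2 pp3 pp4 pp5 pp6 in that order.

Op 1: fork(P0) -> P1. 4 ppages; refcounts: pp0:2 pp1:2 pp2:2 pp3:2
Op 2: write(P1, v1, 159). refcount(pp1)=2>1 -> COPY to pp4. 5 ppages; refcounts: pp0:2 pp1:1 pp2:2 pp3:2 pp4:1
Op 3: write(P1, v1, 158). refcount(pp4)=1 -> write in place. 5 ppages; refcounts: pp0:2 pp1:1 pp2:2 pp3:2 pp4:1
Op 4: read(P0, v2) -> 40. No state change.
Op 5: fork(P0) -> P2. 5 ppages; refcounts: pp0:3 pp1:2 pp2:3 pp3:3 pp4:1
Op 6: fork(P2) -> P3. 5 ppages; refcounts: pp0:4 pp1:3 pp2:4 pp3:4 pp4:1
Op 7: write(P3, v2, 105). refcount(pp2)=4>1 -> COPY to pp5. 6 ppages; refcounts: pp0:4 pp1:3 pp2:3 pp3:4 pp4:1 pp5:1
Op 8: read(P3, v0) -> 19. No state change.
Op 9: write(P1, v0, 106). refcount(pp0)=4>1 -> COPY to pp6. 7 ppages; refcounts: pp0:3 pp1:3 pp2:3 pp3:4 pp4:1 pp5:1 pp6:1

Answer: 3 3 3 4 1 1 1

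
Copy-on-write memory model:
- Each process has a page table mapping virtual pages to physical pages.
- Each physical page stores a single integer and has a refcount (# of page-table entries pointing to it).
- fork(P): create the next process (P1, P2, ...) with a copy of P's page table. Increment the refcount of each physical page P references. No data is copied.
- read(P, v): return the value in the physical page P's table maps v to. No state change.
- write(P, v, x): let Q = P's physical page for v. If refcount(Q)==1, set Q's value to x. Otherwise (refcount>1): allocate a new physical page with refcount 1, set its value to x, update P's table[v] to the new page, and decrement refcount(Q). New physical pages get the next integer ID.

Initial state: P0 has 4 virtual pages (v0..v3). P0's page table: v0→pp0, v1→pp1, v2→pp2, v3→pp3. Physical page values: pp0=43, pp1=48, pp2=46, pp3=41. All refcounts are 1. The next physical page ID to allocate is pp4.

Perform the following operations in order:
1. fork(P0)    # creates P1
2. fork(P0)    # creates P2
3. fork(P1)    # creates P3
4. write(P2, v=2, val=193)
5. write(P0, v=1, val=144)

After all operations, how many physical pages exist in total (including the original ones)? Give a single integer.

Answer: 6

Derivation:
Op 1: fork(P0) -> P1. 4 ppages; refcounts: pp0:2 pp1:2 pp2:2 pp3:2
Op 2: fork(P0) -> P2. 4 ppages; refcounts: pp0:3 pp1:3 pp2:3 pp3:3
Op 3: fork(P1) -> P3. 4 ppages; refcounts: pp0:4 pp1:4 pp2:4 pp3:4
Op 4: write(P2, v2, 193). refcount(pp2)=4>1 -> COPY to pp4. 5 ppages; refcounts: pp0:4 pp1:4 pp2:3 pp3:4 pp4:1
Op 5: write(P0, v1, 144). refcount(pp1)=4>1 -> COPY to pp5. 6 ppages; refcounts: pp0:4 pp1:3 pp2:3 pp3:4 pp4:1 pp5:1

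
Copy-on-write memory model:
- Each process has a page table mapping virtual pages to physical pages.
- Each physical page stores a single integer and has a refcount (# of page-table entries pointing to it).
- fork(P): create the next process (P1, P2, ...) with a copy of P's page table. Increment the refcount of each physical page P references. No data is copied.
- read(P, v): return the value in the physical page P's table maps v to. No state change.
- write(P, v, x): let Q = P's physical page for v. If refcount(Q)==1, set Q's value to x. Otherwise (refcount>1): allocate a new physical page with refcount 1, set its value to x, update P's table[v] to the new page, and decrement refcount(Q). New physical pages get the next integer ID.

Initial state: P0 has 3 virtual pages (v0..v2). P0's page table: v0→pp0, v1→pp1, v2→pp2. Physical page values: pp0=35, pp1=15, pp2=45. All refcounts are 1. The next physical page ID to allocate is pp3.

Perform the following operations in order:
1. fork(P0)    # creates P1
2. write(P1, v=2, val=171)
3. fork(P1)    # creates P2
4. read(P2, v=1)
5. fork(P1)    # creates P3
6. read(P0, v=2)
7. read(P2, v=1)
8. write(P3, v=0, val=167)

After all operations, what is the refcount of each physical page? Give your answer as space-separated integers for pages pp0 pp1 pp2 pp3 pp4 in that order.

Answer: 3 4 1 3 1

Derivation:
Op 1: fork(P0) -> P1. 3 ppages; refcounts: pp0:2 pp1:2 pp2:2
Op 2: write(P1, v2, 171). refcount(pp2)=2>1 -> COPY to pp3. 4 ppages; refcounts: pp0:2 pp1:2 pp2:1 pp3:1
Op 3: fork(P1) -> P2. 4 ppages; refcounts: pp0:3 pp1:3 pp2:1 pp3:2
Op 4: read(P2, v1) -> 15. No state change.
Op 5: fork(P1) -> P3. 4 ppages; refcounts: pp0:4 pp1:4 pp2:1 pp3:3
Op 6: read(P0, v2) -> 45. No state change.
Op 7: read(P2, v1) -> 15. No state change.
Op 8: write(P3, v0, 167). refcount(pp0)=4>1 -> COPY to pp4. 5 ppages; refcounts: pp0:3 pp1:4 pp2:1 pp3:3 pp4:1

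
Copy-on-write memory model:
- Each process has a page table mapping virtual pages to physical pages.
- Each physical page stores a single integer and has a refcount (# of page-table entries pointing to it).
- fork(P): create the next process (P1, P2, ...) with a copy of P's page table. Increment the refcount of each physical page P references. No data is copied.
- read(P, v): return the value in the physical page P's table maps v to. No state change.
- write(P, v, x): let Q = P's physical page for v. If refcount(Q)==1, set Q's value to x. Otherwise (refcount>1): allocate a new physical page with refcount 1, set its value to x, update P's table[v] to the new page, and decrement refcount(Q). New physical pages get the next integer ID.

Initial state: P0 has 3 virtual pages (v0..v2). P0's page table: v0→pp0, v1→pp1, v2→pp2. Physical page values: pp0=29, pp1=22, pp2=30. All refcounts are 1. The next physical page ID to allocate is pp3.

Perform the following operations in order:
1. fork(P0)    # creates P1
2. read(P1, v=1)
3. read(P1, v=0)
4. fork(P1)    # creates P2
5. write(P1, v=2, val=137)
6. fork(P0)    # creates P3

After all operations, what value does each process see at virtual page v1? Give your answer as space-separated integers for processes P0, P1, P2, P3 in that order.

Answer: 22 22 22 22

Derivation:
Op 1: fork(P0) -> P1. 3 ppages; refcounts: pp0:2 pp1:2 pp2:2
Op 2: read(P1, v1) -> 22. No state change.
Op 3: read(P1, v0) -> 29. No state change.
Op 4: fork(P1) -> P2. 3 ppages; refcounts: pp0:3 pp1:3 pp2:3
Op 5: write(P1, v2, 137). refcount(pp2)=3>1 -> COPY to pp3. 4 ppages; refcounts: pp0:3 pp1:3 pp2:2 pp3:1
Op 6: fork(P0) -> P3. 4 ppages; refcounts: pp0:4 pp1:4 pp2:3 pp3:1
P0: v1 -> pp1 = 22
P1: v1 -> pp1 = 22
P2: v1 -> pp1 = 22
P3: v1 -> pp1 = 22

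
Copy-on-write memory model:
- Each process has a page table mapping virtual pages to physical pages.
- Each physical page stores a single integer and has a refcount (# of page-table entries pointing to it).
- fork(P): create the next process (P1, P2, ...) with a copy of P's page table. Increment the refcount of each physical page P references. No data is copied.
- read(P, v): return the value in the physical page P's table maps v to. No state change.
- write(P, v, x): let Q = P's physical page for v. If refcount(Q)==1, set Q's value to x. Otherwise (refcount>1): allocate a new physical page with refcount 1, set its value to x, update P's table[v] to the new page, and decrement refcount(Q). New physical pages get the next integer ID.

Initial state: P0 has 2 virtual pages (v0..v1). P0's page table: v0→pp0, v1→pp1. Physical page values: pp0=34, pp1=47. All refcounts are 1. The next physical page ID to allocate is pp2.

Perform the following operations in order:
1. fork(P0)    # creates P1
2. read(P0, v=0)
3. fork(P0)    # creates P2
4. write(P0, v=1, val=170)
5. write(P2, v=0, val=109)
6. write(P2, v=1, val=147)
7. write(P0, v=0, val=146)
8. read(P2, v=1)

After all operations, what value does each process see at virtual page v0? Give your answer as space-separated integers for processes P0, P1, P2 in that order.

Op 1: fork(P0) -> P1. 2 ppages; refcounts: pp0:2 pp1:2
Op 2: read(P0, v0) -> 34. No state change.
Op 3: fork(P0) -> P2. 2 ppages; refcounts: pp0:3 pp1:3
Op 4: write(P0, v1, 170). refcount(pp1)=3>1 -> COPY to pp2. 3 ppages; refcounts: pp0:3 pp1:2 pp2:1
Op 5: write(P2, v0, 109). refcount(pp0)=3>1 -> COPY to pp3. 4 ppages; refcounts: pp0:2 pp1:2 pp2:1 pp3:1
Op 6: write(P2, v1, 147). refcount(pp1)=2>1 -> COPY to pp4. 5 ppages; refcounts: pp0:2 pp1:1 pp2:1 pp3:1 pp4:1
Op 7: write(P0, v0, 146). refcount(pp0)=2>1 -> COPY to pp5. 6 ppages; refcounts: pp0:1 pp1:1 pp2:1 pp3:1 pp4:1 pp5:1
Op 8: read(P2, v1) -> 147. No state change.
P0: v0 -> pp5 = 146
P1: v0 -> pp0 = 34
P2: v0 -> pp3 = 109

Answer: 146 34 109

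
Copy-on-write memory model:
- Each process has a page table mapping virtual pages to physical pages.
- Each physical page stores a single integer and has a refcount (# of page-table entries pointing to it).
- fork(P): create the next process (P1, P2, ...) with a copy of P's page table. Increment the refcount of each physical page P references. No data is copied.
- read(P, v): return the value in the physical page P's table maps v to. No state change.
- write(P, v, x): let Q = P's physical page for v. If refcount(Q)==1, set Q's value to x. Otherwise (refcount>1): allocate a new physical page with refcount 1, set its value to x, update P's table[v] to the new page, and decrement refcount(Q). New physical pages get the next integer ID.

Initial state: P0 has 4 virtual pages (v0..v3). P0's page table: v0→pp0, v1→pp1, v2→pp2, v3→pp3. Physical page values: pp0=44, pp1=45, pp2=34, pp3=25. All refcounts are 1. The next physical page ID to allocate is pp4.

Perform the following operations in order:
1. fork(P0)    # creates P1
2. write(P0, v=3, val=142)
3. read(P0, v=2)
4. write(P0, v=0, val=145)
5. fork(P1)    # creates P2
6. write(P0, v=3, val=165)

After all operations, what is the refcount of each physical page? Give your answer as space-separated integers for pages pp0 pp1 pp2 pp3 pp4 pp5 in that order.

Answer: 2 3 3 2 1 1

Derivation:
Op 1: fork(P0) -> P1. 4 ppages; refcounts: pp0:2 pp1:2 pp2:2 pp3:2
Op 2: write(P0, v3, 142). refcount(pp3)=2>1 -> COPY to pp4. 5 ppages; refcounts: pp0:2 pp1:2 pp2:2 pp3:1 pp4:1
Op 3: read(P0, v2) -> 34. No state change.
Op 4: write(P0, v0, 145). refcount(pp0)=2>1 -> COPY to pp5. 6 ppages; refcounts: pp0:1 pp1:2 pp2:2 pp3:1 pp4:1 pp5:1
Op 5: fork(P1) -> P2. 6 ppages; refcounts: pp0:2 pp1:3 pp2:3 pp3:2 pp4:1 pp5:1
Op 6: write(P0, v3, 165). refcount(pp4)=1 -> write in place. 6 ppages; refcounts: pp0:2 pp1:3 pp2:3 pp3:2 pp4:1 pp5:1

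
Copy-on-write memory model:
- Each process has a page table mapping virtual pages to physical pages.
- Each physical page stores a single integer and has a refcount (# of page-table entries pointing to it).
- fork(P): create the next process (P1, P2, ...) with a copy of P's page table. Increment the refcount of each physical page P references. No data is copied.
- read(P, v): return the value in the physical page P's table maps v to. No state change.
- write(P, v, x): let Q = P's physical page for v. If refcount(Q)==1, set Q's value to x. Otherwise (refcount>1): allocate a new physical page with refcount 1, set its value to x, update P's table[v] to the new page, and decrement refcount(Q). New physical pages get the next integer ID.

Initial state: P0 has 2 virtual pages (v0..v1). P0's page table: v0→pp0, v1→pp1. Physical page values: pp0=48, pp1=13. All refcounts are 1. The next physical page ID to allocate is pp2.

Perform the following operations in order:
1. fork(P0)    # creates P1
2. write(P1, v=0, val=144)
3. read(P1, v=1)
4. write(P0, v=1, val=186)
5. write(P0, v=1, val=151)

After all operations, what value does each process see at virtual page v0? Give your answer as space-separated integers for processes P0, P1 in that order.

Op 1: fork(P0) -> P1. 2 ppages; refcounts: pp0:2 pp1:2
Op 2: write(P1, v0, 144). refcount(pp0)=2>1 -> COPY to pp2. 3 ppages; refcounts: pp0:1 pp1:2 pp2:1
Op 3: read(P1, v1) -> 13. No state change.
Op 4: write(P0, v1, 186). refcount(pp1)=2>1 -> COPY to pp3. 4 ppages; refcounts: pp0:1 pp1:1 pp2:1 pp3:1
Op 5: write(P0, v1, 151). refcount(pp3)=1 -> write in place. 4 ppages; refcounts: pp0:1 pp1:1 pp2:1 pp3:1
P0: v0 -> pp0 = 48
P1: v0 -> pp2 = 144

Answer: 48 144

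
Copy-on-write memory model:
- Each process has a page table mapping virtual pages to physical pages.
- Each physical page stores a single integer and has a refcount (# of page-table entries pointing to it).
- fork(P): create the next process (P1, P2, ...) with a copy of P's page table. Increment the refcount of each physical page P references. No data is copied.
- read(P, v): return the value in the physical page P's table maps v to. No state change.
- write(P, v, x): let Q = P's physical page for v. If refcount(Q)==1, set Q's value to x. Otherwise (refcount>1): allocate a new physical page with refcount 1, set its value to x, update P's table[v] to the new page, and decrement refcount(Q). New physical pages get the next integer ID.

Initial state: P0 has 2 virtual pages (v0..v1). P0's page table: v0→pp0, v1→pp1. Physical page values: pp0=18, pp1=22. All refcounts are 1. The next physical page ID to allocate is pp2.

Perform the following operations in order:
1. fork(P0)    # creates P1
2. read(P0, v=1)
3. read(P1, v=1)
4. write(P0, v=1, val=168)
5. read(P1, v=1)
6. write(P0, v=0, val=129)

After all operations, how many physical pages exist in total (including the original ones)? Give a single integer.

Answer: 4

Derivation:
Op 1: fork(P0) -> P1. 2 ppages; refcounts: pp0:2 pp1:2
Op 2: read(P0, v1) -> 22. No state change.
Op 3: read(P1, v1) -> 22. No state change.
Op 4: write(P0, v1, 168). refcount(pp1)=2>1 -> COPY to pp2. 3 ppages; refcounts: pp0:2 pp1:1 pp2:1
Op 5: read(P1, v1) -> 22. No state change.
Op 6: write(P0, v0, 129). refcount(pp0)=2>1 -> COPY to pp3. 4 ppages; refcounts: pp0:1 pp1:1 pp2:1 pp3:1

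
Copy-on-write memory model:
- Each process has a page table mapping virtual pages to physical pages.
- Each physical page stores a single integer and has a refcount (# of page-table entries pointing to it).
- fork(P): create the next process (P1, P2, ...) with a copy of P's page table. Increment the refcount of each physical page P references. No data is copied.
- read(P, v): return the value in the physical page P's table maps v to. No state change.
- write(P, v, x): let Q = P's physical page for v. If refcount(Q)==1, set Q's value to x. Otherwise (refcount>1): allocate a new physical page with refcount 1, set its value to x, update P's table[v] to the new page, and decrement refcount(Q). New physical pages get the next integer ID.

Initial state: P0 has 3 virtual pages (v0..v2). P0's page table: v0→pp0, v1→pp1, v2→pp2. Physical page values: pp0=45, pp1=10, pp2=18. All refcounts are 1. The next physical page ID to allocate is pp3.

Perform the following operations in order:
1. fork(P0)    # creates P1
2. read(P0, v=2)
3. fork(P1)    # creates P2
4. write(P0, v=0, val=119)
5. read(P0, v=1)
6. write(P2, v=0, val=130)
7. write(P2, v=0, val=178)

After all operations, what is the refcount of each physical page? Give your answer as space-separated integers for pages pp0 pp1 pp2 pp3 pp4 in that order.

Op 1: fork(P0) -> P1. 3 ppages; refcounts: pp0:2 pp1:2 pp2:2
Op 2: read(P0, v2) -> 18. No state change.
Op 3: fork(P1) -> P2. 3 ppages; refcounts: pp0:3 pp1:3 pp2:3
Op 4: write(P0, v0, 119). refcount(pp0)=3>1 -> COPY to pp3. 4 ppages; refcounts: pp0:2 pp1:3 pp2:3 pp3:1
Op 5: read(P0, v1) -> 10. No state change.
Op 6: write(P2, v0, 130). refcount(pp0)=2>1 -> COPY to pp4. 5 ppages; refcounts: pp0:1 pp1:3 pp2:3 pp3:1 pp4:1
Op 7: write(P2, v0, 178). refcount(pp4)=1 -> write in place. 5 ppages; refcounts: pp0:1 pp1:3 pp2:3 pp3:1 pp4:1

Answer: 1 3 3 1 1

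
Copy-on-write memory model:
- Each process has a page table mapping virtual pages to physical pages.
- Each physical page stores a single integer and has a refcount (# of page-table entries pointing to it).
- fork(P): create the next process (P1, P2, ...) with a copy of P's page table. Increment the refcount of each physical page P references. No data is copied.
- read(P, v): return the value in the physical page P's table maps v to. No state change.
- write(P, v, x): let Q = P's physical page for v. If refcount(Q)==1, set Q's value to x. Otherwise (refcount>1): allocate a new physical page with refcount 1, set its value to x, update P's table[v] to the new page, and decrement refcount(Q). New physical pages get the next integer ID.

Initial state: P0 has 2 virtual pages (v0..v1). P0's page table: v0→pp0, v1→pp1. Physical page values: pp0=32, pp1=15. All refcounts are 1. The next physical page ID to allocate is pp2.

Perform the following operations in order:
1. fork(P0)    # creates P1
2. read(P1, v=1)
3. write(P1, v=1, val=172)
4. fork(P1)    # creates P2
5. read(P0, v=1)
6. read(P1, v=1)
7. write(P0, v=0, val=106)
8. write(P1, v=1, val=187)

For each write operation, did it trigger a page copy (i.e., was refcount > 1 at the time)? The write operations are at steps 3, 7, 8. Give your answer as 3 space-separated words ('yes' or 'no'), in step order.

Op 1: fork(P0) -> P1. 2 ppages; refcounts: pp0:2 pp1:2
Op 2: read(P1, v1) -> 15. No state change.
Op 3: write(P1, v1, 172). refcount(pp1)=2>1 -> COPY to pp2. 3 ppages; refcounts: pp0:2 pp1:1 pp2:1
Op 4: fork(P1) -> P2. 3 ppages; refcounts: pp0:3 pp1:1 pp2:2
Op 5: read(P0, v1) -> 15. No state change.
Op 6: read(P1, v1) -> 172. No state change.
Op 7: write(P0, v0, 106). refcount(pp0)=3>1 -> COPY to pp3. 4 ppages; refcounts: pp0:2 pp1:1 pp2:2 pp3:1
Op 8: write(P1, v1, 187). refcount(pp2)=2>1 -> COPY to pp4. 5 ppages; refcounts: pp0:2 pp1:1 pp2:1 pp3:1 pp4:1

yes yes yes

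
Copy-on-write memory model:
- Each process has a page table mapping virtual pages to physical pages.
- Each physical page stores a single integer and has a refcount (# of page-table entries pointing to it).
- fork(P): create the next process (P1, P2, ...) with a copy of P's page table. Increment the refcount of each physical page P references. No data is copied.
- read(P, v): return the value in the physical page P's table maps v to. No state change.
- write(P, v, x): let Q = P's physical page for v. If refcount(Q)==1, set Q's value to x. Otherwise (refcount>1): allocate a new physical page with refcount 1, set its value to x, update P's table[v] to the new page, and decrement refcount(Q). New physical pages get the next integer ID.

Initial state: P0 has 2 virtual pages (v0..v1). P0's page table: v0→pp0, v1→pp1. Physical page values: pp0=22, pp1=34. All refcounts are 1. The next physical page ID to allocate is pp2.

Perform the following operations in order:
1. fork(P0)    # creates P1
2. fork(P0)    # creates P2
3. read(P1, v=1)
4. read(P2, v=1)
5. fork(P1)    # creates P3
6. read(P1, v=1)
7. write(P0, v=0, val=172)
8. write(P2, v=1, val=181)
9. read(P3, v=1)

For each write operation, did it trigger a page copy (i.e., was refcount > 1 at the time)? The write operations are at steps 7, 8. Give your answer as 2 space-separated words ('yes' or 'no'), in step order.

Op 1: fork(P0) -> P1. 2 ppages; refcounts: pp0:2 pp1:2
Op 2: fork(P0) -> P2. 2 ppages; refcounts: pp0:3 pp1:3
Op 3: read(P1, v1) -> 34. No state change.
Op 4: read(P2, v1) -> 34. No state change.
Op 5: fork(P1) -> P3. 2 ppages; refcounts: pp0:4 pp1:4
Op 6: read(P1, v1) -> 34. No state change.
Op 7: write(P0, v0, 172). refcount(pp0)=4>1 -> COPY to pp2. 3 ppages; refcounts: pp0:3 pp1:4 pp2:1
Op 8: write(P2, v1, 181). refcount(pp1)=4>1 -> COPY to pp3. 4 ppages; refcounts: pp0:3 pp1:3 pp2:1 pp3:1
Op 9: read(P3, v1) -> 34. No state change.

yes yes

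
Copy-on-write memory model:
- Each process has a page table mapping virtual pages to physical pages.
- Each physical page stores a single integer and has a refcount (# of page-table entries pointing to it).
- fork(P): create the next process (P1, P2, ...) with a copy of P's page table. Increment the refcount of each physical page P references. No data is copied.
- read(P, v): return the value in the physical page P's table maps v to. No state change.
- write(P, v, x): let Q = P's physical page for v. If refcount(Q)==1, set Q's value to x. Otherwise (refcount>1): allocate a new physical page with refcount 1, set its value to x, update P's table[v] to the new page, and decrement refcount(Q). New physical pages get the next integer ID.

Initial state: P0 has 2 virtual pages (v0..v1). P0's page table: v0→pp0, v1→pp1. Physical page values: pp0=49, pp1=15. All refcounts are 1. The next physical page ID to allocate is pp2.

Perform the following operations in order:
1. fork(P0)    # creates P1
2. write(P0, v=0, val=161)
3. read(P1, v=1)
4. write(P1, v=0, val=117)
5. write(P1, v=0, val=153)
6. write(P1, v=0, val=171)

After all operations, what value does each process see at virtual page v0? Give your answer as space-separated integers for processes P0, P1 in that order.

Answer: 161 171

Derivation:
Op 1: fork(P0) -> P1. 2 ppages; refcounts: pp0:2 pp1:2
Op 2: write(P0, v0, 161). refcount(pp0)=2>1 -> COPY to pp2. 3 ppages; refcounts: pp0:1 pp1:2 pp2:1
Op 3: read(P1, v1) -> 15. No state change.
Op 4: write(P1, v0, 117). refcount(pp0)=1 -> write in place. 3 ppages; refcounts: pp0:1 pp1:2 pp2:1
Op 5: write(P1, v0, 153). refcount(pp0)=1 -> write in place. 3 ppages; refcounts: pp0:1 pp1:2 pp2:1
Op 6: write(P1, v0, 171). refcount(pp0)=1 -> write in place. 3 ppages; refcounts: pp0:1 pp1:2 pp2:1
P0: v0 -> pp2 = 161
P1: v0 -> pp0 = 171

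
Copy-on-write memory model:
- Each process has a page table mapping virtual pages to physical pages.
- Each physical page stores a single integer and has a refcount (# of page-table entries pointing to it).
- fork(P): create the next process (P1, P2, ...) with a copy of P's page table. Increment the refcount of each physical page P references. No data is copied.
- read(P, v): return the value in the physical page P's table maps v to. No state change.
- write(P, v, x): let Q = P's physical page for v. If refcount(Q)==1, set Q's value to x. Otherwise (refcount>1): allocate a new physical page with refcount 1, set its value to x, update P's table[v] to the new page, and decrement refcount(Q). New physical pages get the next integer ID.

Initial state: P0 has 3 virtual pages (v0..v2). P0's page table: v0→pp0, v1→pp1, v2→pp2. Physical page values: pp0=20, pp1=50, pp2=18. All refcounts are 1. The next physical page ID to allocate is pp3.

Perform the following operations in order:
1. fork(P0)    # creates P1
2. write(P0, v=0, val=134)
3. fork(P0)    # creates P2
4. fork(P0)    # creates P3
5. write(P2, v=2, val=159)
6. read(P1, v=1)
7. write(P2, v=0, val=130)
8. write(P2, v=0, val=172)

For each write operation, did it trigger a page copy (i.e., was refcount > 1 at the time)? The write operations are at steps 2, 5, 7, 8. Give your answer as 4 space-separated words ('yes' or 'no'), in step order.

Op 1: fork(P0) -> P1. 3 ppages; refcounts: pp0:2 pp1:2 pp2:2
Op 2: write(P0, v0, 134). refcount(pp0)=2>1 -> COPY to pp3. 4 ppages; refcounts: pp0:1 pp1:2 pp2:2 pp3:1
Op 3: fork(P0) -> P2. 4 ppages; refcounts: pp0:1 pp1:3 pp2:3 pp3:2
Op 4: fork(P0) -> P3. 4 ppages; refcounts: pp0:1 pp1:4 pp2:4 pp3:3
Op 5: write(P2, v2, 159). refcount(pp2)=4>1 -> COPY to pp4. 5 ppages; refcounts: pp0:1 pp1:4 pp2:3 pp3:3 pp4:1
Op 6: read(P1, v1) -> 50. No state change.
Op 7: write(P2, v0, 130). refcount(pp3)=3>1 -> COPY to pp5. 6 ppages; refcounts: pp0:1 pp1:4 pp2:3 pp3:2 pp4:1 pp5:1
Op 8: write(P2, v0, 172). refcount(pp5)=1 -> write in place. 6 ppages; refcounts: pp0:1 pp1:4 pp2:3 pp3:2 pp4:1 pp5:1

yes yes yes no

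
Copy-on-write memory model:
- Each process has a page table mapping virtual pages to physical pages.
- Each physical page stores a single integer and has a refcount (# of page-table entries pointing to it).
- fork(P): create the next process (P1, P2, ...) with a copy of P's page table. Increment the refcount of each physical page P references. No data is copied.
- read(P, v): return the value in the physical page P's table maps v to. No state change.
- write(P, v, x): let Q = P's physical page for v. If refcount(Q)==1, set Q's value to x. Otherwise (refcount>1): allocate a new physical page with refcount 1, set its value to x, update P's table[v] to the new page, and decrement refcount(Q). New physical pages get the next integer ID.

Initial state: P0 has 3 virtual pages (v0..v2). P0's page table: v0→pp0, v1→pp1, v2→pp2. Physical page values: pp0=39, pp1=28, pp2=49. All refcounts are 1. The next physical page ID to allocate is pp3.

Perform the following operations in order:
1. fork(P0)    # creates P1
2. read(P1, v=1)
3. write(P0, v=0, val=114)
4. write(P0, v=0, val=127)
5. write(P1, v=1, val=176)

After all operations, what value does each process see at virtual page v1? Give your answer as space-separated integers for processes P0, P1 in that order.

Op 1: fork(P0) -> P1. 3 ppages; refcounts: pp0:2 pp1:2 pp2:2
Op 2: read(P1, v1) -> 28. No state change.
Op 3: write(P0, v0, 114). refcount(pp0)=2>1 -> COPY to pp3. 4 ppages; refcounts: pp0:1 pp1:2 pp2:2 pp3:1
Op 4: write(P0, v0, 127). refcount(pp3)=1 -> write in place. 4 ppages; refcounts: pp0:1 pp1:2 pp2:2 pp3:1
Op 5: write(P1, v1, 176). refcount(pp1)=2>1 -> COPY to pp4. 5 ppages; refcounts: pp0:1 pp1:1 pp2:2 pp3:1 pp4:1
P0: v1 -> pp1 = 28
P1: v1 -> pp4 = 176

Answer: 28 176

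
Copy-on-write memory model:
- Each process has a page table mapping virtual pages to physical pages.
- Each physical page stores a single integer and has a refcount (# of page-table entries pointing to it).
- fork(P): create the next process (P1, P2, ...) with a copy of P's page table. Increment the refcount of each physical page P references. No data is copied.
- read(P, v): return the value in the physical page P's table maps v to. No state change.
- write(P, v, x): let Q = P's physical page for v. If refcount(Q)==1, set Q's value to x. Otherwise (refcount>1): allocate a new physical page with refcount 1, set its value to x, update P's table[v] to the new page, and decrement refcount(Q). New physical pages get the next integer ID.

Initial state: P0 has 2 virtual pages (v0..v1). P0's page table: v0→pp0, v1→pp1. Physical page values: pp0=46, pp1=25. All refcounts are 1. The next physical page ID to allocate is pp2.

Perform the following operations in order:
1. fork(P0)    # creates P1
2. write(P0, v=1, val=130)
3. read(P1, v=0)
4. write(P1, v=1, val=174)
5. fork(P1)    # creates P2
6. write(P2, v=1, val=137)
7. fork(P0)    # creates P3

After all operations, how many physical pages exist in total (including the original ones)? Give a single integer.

Op 1: fork(P0) -> P1. 2 ppages; refcounts: pp0:2 pp1:2
Op 2: write(P0, v1, 130). refcount(pp1)=2>1 -> COPY to pp2. 3 ppages; refcounts: pp0:2 pp1:1 pp2:1
Op 3: read(P1, v0) -> 46. No state change.
Op 4: write(P1, v1, 174). refcount(pp1)=1 -> write in place. 3 ppages; refcounts: pp0:2 pp1:1 pp2:1
Op 5: fork(P1) -> P2. 3 ppages; refcounts: pp0:3 pp1:2 pp2:1
Op 6: write(P2, v1, 137). refcount(pp1)=2>1 -> COPY to pp3. 4 ppages; refcounts: pp0:3 pp1:1 pp2:1 pp3:1
Op 7: fork(P0) -> P3. 4 ppages; refcounts: pp0:4 pp1:1 pp2:2 pp3:1

Answer: 4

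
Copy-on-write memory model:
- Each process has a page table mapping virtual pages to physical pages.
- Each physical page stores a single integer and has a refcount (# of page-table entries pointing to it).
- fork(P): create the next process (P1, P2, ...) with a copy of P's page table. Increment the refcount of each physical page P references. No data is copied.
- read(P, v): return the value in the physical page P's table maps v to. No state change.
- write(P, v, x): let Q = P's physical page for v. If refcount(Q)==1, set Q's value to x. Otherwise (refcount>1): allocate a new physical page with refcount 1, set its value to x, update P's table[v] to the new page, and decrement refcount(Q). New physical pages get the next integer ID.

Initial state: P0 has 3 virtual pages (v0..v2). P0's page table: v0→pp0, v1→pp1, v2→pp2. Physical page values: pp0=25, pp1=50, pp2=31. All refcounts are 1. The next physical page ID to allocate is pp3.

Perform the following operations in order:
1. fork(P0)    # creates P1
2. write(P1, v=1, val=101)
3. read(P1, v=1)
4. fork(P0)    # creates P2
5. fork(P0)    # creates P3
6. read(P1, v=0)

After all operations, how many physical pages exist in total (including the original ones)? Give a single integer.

Op 1: fork(P0) -> P1. 3 ppages; refcounts: pp0:2 pp1:2 pp2:2
Op 2: write(P1, v1, 101). refcount(pp1)=2>1 -> COPY to pp3. 4 ppages; refcounts: pp0:2 pp1:1 pp2:2 pp3:1
Op 3: read(P1, v1) -> 101. No state change.
Op 4: fork(P0) -> P2. 4 ppages; refcounts: pp0:3 pp1:2 pp2:3 pp3:1
Op 5: fork(P0) -> P3. 4 ppages; refcounts: pp0:4 pp1:3 pp2:4 pp3:1
Op 6: read(P1, v0) -> 25. No state change.

Answer: 4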